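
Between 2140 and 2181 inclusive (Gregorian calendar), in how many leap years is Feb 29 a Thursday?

Leap years in 2140–2181: 11 of them.
Feb 29 weekday advances by 5 (mod 7) from one leap year to the next four years later (or differs when a century non-leap intervenes).
Leap-day weekdays: 2140:Mon 2144:Sat 2148:Thu✓ 2152:Tue 2156:Sun 2160:Fri 2164:Wed 2168:Mon 2172:Sat 2176:Thu✓ 2180:Tue
Thursday: 2148, 2176 → 2.

2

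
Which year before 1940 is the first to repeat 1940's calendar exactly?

1912

Two years share a calendar iff Jan 1 falls on the same weekday and both are leap or both are common. 1940: Jan 1 is Monday, leap year.
1939: Jan 1 Sunday, common
1938: Jan 1 Saturday, common
1937: Jan 1 Friday, common
1936: Jan 1 Wednesday, leap
1935: Jan 1 Tuesday, common
1934: Jan 1 Monday, common
1933: Jan 1 Sunday, common
1932: Jan 1 Friday, leap
1931: Jan 1 Thursday, common
1930: Jan 1 Wednesday, common
1929: Jan 1 Tuesday, common
1928: Jan 1 Sunday, leap
1927: Jan 1 Saturday, common
1926: Jan 1 Friday, common
1925: Jan 1 Thursday, common
1924: Jan 1 Tuesday, leap
1923: Jan 1 Monday, common
1922: Jan 1 Sunday, common
1921: Jan 1 Saturday, common
1920: Jan 1 Thursday, leap
1919: Jan 1 Wednesday, common
1918: Jan 1 Tuesday, common
1917: Jan 1 Monday, common
1916: Jan 1 Saturday, leap
1915: Jan 1 Friday, common
1914: Jan 1 Thursday, common
1913: Jan 1 Wednesday, common
1912: Jan 1 Monday, leap
1912 matches on both conditions.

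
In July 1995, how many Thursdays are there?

July 1995 has 31 days and begins on Saturday.
The first Thursday is July 6.
Thursdays fall on 6, 13, 20, 27 — that's 4.

4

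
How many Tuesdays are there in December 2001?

December 2001 has 31 days and begins on Saturday.
The first Tuesday is December 4.
Tuesdays fall on 4, 11, 18, 25 — that's 4.

4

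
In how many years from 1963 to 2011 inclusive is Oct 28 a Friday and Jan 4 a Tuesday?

6

Check each year's weekday for Oct 28 and Jan 4:
  1963: Mon/Fri  1964: Wed/Sat  1965: Thu/Mon  1966: Fri/Tue ✓  1967: Sat/Wed  1968: Mon/Thu  1969: Tue/Sat  1970: Wed/Sun  1971: Thu/Mon  1972: Sat/Tue  1973: Sun/Thu  1974: Mon/Fri  1975: Tue/Sat  1976: Thu/Sun  …(21 more)…  1998: Wed/Sun  1999: Thu/Mon  2000: Sat/Tue  2001: Sun/Thu  2002: Mon/Fri  2003: Tue/Sat  2004: Thu/Sun  2005: Fri/Tue ✓  2006: Sat/Wed  2007: Sun/Thu  2008: Tue/Fri  2009: Wed/Sun  2010: Thu/Mon  2011: Fri/Tue ✓
Both conditions hold in: 1966, 1977, 1983, 1994, 2005, 2011 — 6.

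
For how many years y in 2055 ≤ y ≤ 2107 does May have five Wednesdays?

May has 31 days; it has five Wednesdays when Wednesday falls among the first (month-length − 28) days — i.e. when May 1 is one of Wednesday/Tuesday/Monday.
May 1 by year: 2055:Sat 2056:Mon✓ 2057:Tue✓ 2058:Wed✓ 2059:Thu 2060:Sat 2061:Sun 2062:Mon✓ 2063:Tue✓ 2064:Thu 2065:Fri 2066:Sat 2067:Sun 2068:Tue✓ 2069:Wed✓ …(23 more)… 2093:Fri 2094:Sat 2095:Sun 2096:Tue✓ 2097:Wed✓ 2098:Thu 2099:Fri 2100:Sat 2101:Sun 2102:Mon✓ 2103:Tue✓ 2104:Thu 2105:Fri 2106:Sat 2107:Sun
Years with five Wednesdays: 2056, 2057, 2058, 2062, 2063, 2068, 2069, 2073, 2074, 2075, 2079, 2080, 2084, 2085, 2086, 2090, 2091, 2096, 2097, 2102, 2103 → 21.

21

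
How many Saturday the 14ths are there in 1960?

1

Check the 14th of each month of 1960: Jan 14: Thu, Feb 14: Sun, Mar 14: Mon, Apr 14: Thu, May 14: Sat, Jun 14: Tue, Jul 14: Thu, Aug 14: Sun, Sep 14: Wed, Oct 14: Fri, Nov 14: Mon, Dec 14: Wed.
Saturday occurs in May — 1 month.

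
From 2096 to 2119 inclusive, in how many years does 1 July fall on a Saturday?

3

Track 1 July's weekday year by year (advancing +1, or +2 across a Feb 29):
  2096: Sun  2097: Mon (+1)  2098: Tue (+1)  2099: Wed (+1)  2100: Thu (+1)
  2101: Fri (+1)  2102: Sat (+1) ✓  2103: Sun (+1)  2104: Tue (+2)  2105: Wed (+1)
  2106: Thu (+1)  2107: Fri (+1)  2108: Sun (+2)  2109: Mon (+1)  2110: Tue (+1)
  2111: Wed (+1)  2112: Fri (+2)  2113: Sat (+1) ✓  2114: Sun (+1)  2115: Mon (+1)
  2116: Wed (+2)  2117: Thu (+1)  2118: Fri (+1)  2119: Sat (+1) ✓
Saturday years: 2102, 2113, 2119 — 3 in total.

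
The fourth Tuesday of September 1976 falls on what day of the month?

28

September 1, 1976 is a Wednesday, so the first Tuesday is the 7th.
The fourth Tuesday is 7 + 21 = 28.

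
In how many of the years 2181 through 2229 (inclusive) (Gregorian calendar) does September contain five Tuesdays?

September has 30 days; it has five Tuesdays when Tuesday falls among the first (month-length − 28) days — i.e. when September 1 is one of Tuesday/Monday.
September 1 by year: 2181:Sat 2182:Sun 2183:Mon✓ 2184:Wed 2185:Thu 2186:Fri 2187:Sat 2188:Mon✓ 2189:Tue✓ 2190:Wed 2191:Thu 2192:Sat 2193:Sun 2194:Mon✓ 2195:Tue✓ …(19 more)… 2215:Fri 2216:Sun 2217:Mon✓ 2218:Tue✓ 2219:Wed 2220:Fri 2221:Sat 2222:Sun 2223:Mon✓ 2224:Wed 2225:Thu 2226:Fri 2227:Sat 2228:Mon✓ 2229:Tue✓
Years with five Tuesdays: 2183, 2188, 2189, 2194, 2195, 2200, 2201, 2206, 2207, 2212, 2217, 2218, 2223, 2228, 2229 → 15.

15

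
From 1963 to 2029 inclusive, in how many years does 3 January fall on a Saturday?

Track 3 January's weekday year by year (advancing +1, or +2 across a Feb 29):
  1963: Thu  1964: Fri (+1)  1965: Sun (+2)  1966: Mon (+1)  1967: Tue (+1)
  1968: Wed (+1)  1969: Fri (+2)  1970: Sat (+1) ✓  1971: Sun (+1)  1972: Mon (+1)
  1973: Wed (+2)  1974: Thu (+1)  1975: Fri (+1)  1976: Sat (+1) ✓  … (39 more years) …
  2016: Sun (+1)  2017: Tue (+2)  2018: Wed (+1)  2019: Thu (+1)  2020: Fri (+1)
  2021: Sun (+2)  2022: Mon (+1)  2023: Tue (+1)  2024: Wed (+1)  2025: Fri (+2)
  2026: Sat (+1) ✓  2027: Sun (+1)  2028: Mon (+1)  2029: Wed (+2)
Saturday years: 1970, 1976, 1981, 1987, 1998, 2004, 2009, 2015, 2026 — 9 in total.

9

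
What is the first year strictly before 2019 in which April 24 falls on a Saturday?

From one year to the next, a fixed date's weekday advances by 1, or by 2 when a Feb 29 lies between the two dates.
2019: April 24 is Wednesday.
2018: Tuesday (−1)
2017: Monday (−1)
2016: Sunday (−1)
2015: Friday (−2)
2014: Thursday (−1)
2013: Wednesday (−1)
2012: Tuesday (−1)
2011: Sunday (−2)
2010: Saturday (−1)
April 24 falls on a Saturday in 2010.

2010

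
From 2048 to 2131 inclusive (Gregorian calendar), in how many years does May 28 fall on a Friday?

Track May 28's weekday year by year (advancing +1, or +2 across a Feb 29):
  2048: Thu  2049: Fri (+1) ✓  2050: Sat (+1)  2051: Sun (+1)  2052: Tue (+2)
  2053: Wed (+1)  2054: Thu (+1)  2055: Fri (+1) ✓  2056: Sun (+2)  2057: Mon (+1)
  2058: Tue (+1)  2059: Wed (+1)  2060: Fri (+2) ✓  2061: Sat (+1)  … (56 more years) …
  2118: Sat (+1)  2119: Sun (+1)  2120: Tue (+2)  2121: Wed (+1)  2122: Thu (+1)
  2123: Fri (+1) ✓  2124: Sun (+2)  2125: Mon (+1)  2126: Tue (+1)  2127: Wed (+1)
  2128: Fri (+2) ✓  2129: Sat (+1)  2130: Sun (+1)  2131: Mon (+1)
Friday years: 2049, 2055, 2060, 2066, 2077, 2083, 2088, 2094, 2100, 2106, 2117, 2123, 2128 — 13 in total.

13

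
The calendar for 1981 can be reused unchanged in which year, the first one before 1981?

Two years share a calendar iff Jan 1 falls on the same weekday and both are leap or both are common. 1981: Jan 1 is Thursday, common year.
1980: Jan 1 Tuesday, leap
1979: Jan 1 Monday, common
1978: Jan 1 Sunday, common
1977: Jan 1 Saturday, common
1976: Jan 1 Thursday, leap
1975: Jan 1 Wednesday, common
1974: Jan 1 Tuesday, common
1973: Jan 1 Monday, common
1972: Jan 1 Saturday, leap
1971: Jan 1 Friday, common
1970: Jan 1 Thursday, common
1970 matches on both conditions.

1970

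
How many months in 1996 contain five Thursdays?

A month of length L has five Thursdays iff its first Thursday is on day ≤ L−28 (so day 1–3 in a 31-day month, 1–2 in a 30-day month, day 1 in a leap February).
Checking each month of 1996: Jan starts Mon (31d); Feb starts Thu (29d) ✓; Mar starts Fri (31d); Apr starts Mon (30d); May starts Wed (31d) ✓; Jun starts Sat (30d); Jul starts Mon (31d); Aug starts Thu (31d) ✓; Sep starts Sun (30d); Oct starts Tue (31d) ✓; Nov starts Fri (30d); Dec starts Sun (31d).
Five-Thursday months: February, May, August, October → 4.

4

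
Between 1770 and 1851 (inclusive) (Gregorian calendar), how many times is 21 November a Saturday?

Track 21 November's weekday year by year (advancing +1, or +2 across a Feb 29):
  1770: Wed  1771: Thu (+1)  1772: Sat (+2) ✓  1773: Sun (+1)  1774: Mon (+1)
  1775: Tue (+1)  1776: Thu (+2)  1777: Fri (+1)  1778: Sat (+1) ✓  1779: Sun (+1)
  1780: Tue (+2)  1781: Wed (+1)  1782: Thu (+1)  1783: Fri (+1)  … (54 more years) …
  1838: Wed (+1)  1839: Thu (+1)  1840: Sat (+2) ✓  1841: Sun (+1)  1842: Mon (+1)
  1843: Tue (+1)  1844: Thu (+2)  1845: Fri (+1)  1846: Sat (+1) ✓  1847: Sun (+1)
  1848: Tue (+2)  1849: Wed (+1)  1850: Thu (+1)  1851: Fri (+1)
Saturday years: 1772, 1778, 1789, 1795, 1801, 1807, 1812, 1818, 1829, 1835, 1840, 1846 — 12 in total.

12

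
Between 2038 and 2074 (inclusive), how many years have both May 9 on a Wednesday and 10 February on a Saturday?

4

Check each year's weekday for May 9 and 10 February:
  2038: Sun/Wed  2039: Mon/Thu  2040: Wed/Fri  2041: Thu/Sun  2042: Fri/Mon  2043: Sat/Tue  2044: Mon/Wed  2045: Tue/Fri  2046: Wed/Sat ✓  2047: Thu/Sun  2048: Sat/Mon  2049: Sun/Wed  2050: Mon/Thu  2051: Tue/Fri  …(9 more)…  2061: Mon/Thu  2062: Tue/Fri  2063: Wed/Sat ✓  2064: Fri/Sun  2065: Sat/Tue  2066: Sun/Wed  2067: Mon/Thu  2068: Wed/Fri  2069: Thu/Sun  2070: Fri/Mon  2071: Sat/Tue  2072: Mon/Wed  2073: Tue/Fri  2074: Wed/Sat ✓
Both conditions hold in: 2046, 2057, 2063, 2074 — 4.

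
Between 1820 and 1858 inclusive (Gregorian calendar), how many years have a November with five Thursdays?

12

November has 30 days; it has five Thursdays when Thursday falls among the first (month-length − 28) days — i.e. when November 1 is one of Thursday/Wednesday.
November 1 by year: 1820:Wed✓ 1821:Thu✓ 1822:Fri 1823:Sat 1824:Mon 1825:Tue 1826:Wed✓ 1827:Thu✓ 1828:Sat 1829:Sun 1830:Mon 1831:Tue 1832:Thu✓ 1833:Fri 1834:Sat …(9 more)… 1844:Fri 1845:Sat 1846:Sun 1847:Mon 1848:Wed✓ 1849:Thu✓ 1850:Fri 1851:Sat 1852:Mon 1853:Tue 1854:Wed✓ 1855:Thu✓ 1856:Sat 1857:Sun 1858:Mon
Years with five Thursdays: 1820, 1821, 1826, 1827, 1832, 1837, 1838, 1843, 1848, 1849, 1854, 1855 → 12.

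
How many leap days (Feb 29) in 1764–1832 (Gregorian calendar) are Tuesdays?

Leap years in 1764–1832: 17 of them.
Feb 29 weekday advances by 5 (mod 7) from one leap year to the next four years later (or differs when a century non-leap intervenes).
Leap-day weekdays: 1764:Wed 1768:Mon 1772:Sat 1776:Thu 1780:Tue✓ 1784:Sun 1788:Fri 1792:Wed 1796:Mon 1804:Wed 1808:Mon 1812:Sat 1816:Thu 1820:Tue✓ 1824:Sun 1828:Fri 1832:Wed
Tuesday: 1780, 1820 → 2.

2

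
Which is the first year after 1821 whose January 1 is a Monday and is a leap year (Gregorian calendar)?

1844

Jan 1 advances by 2 weekdays after a leap year and by 1 after a common year.
1821: Jan 1 is Monday.
1822: Tuesday
1823: Wednesday
1824: Thursday (leap)
1825: Saturday
1826: Sunday
1827: Monday
1828: Tuesday (leap)
1829: Thursday
1830: Friday
1831: Saturday
1832: Sunday (leap)
1833: Tuesday
1834: Wednesday
1835: Thursday
1836: Friday (leap)
1837: Sunday
1838: Monday
1839: Tuesday
1840: Wednesday (leap)
1841: Friday
1842: Saturday
1843: Sunday
1844: Monday (leap)
1844 begins on a Monday and is a leap year.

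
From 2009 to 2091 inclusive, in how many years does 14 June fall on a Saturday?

Track 14 June's weekday year by year (advancing +1, or +2 across a Feb 29):
  2009: Sun  2010: Mon (+1)  2011: Tue (+1)  2012: Thu (+2)  2013: Fri (+1)
  2014: Sat (+1) ✓  2015: Sun (+1)  2016: Tue (+2)  2017: Wed (+1)  2018: Thu (+1)
  2019: Fri (+1)  2020: Sun (+2)  2021: Mon (+1)  2022: Tue (+1)  … (55 more years) …
  2078: Tue (+1)  2079: Wed (+1)  2080: Fri (+2)  2081: Sat (+1) ✓  2082: Sun (+1)
  2083: Mon (+1)  2084: Wed (+2)  2085: Thu (+1)  2086: Fri (+1)  2087: Sat (+1) ✓
  2088: Mon (+2)  2089: Tue (+1)  2090: Wed (+1)  2091: Thu (+1)
Saturday years: 2014, 2025, 2031, 2036, 2042, 2053, 2059, 2064, 2070, 2081, 2087 — 11 in total.

11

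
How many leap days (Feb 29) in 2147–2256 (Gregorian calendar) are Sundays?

Leap years in 2147–2256: 27 of them.
Feb 29 weekday advances by 5 (mod 7) from one leap year to the next four years later (or differs when a century non-leap intervenes).
Leap-day weekdays: 2148:Thu 2152:Tue 2156:Sun✓ 2160:Fri 2164:Wed 2168:Mon 2172:Sat 2176:Thu 2180:Tue 2184:Sun✓ 2188:Fri 2192:Wed 2196:Mon 2204:Wed 2208:Mon 2212:Sat 2216:Thu 2220:Tue 2224:Sun✓ 2228:Fri 2232:Wed 2236:Mon 2240:Sat 2244:Thu 2248:Tue 2252:Sun✓ 2256:Fri
Sunday: 2156, 2184, 2224, 2252 → 4.

4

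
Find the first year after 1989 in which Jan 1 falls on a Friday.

1993

Jan 1 advances by 2 weekdays after a leap year and by 1 after a common year.
1989: Jan 1 is Sunday.
1990: Monday
1991: Tuesday
1992: Wednesday (leap)
1993: Friday
1993 begins on a Friday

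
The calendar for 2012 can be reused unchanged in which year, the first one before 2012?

1984

Two years share a calendar iff Jan 1 falls on the same weekday and both are leap or both are common. 2012: Jan 1 is Sunday, leap year.
2011: Jan 1 Saturday, common
2010: Jan 1 Friday, common
2009: Jan 1 Thursday, common
2008: Jan 1 Tuesday, leap
2007: Jan 1 Monday, common
2006: Jan 1 Sunday, common
2005: Jan 1 Saturday, common
2004: Jan 1 Thursday, leap
2003: Jan 1 Wednesday, common
2002: Jan 1 Tuesday, common
2001: Jan 1 Monday, common
2000: Jan 1 Saturday, leap
1999: Jan 1 Friday, common
1998: Jan 1 Thursday, common
1997: Jan 1 Wednesday, common
1996: Jan 1 Monday, leap
1995: Jan 1 Sunday, common
1994: Jan 1 Saturday, common
1993: Jan 1 Friday, common
1992: Jan 1 Wednesday, leap
1991: Jan 1 Tuesday, common
1990: Jan 1 Monday, common
1989: Jan 1 Sunday, common
1988: Jan 1 Friday, leap
1987: Jan 1 Thursday, common
1986: Jan 1 Wednesday, common
1985: Jan 1 Tuesday, common
1984: Jan 1 Sunday, leap
1984 matches on both conditions.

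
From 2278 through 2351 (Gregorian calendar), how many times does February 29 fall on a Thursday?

2

Leap years in 2278–2351: 17 of them.
Feb 29 weekday advances by 5 (mod 7) from one leap year to the next four years later (or differs when a century non-leap intervenes).
Leap-day weekdays: 2280:Sun 2284:Fri 2288:Wed 2292:Mon 2296:Sat 2304:Mon 2308:Sat 2312:Thu✓ 2316:Tue 2320:Sun 2324:Fri 2328:Wed 2332:Mon 2336:Sat 2340:Thu✓ 2344:Tue 2348:Sun
Thursday: 2312, 2340 → 2.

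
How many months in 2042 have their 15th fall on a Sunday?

1

Check the 15th of each month of 2042: Jan 15: Wed, Feb 15: Sat, Mar 15: Sat, Apr 15: Tue, May 15: Thu, Jun 15: Sun, Jul 15: Tue, Aug 15: Fri, Sep 15: Mon, Oct 15: Wed, Nov 15: Sat, Dec 15: Mon.
Sunday occurs in June — 1 month.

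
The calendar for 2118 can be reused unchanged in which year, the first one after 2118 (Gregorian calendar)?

2129

Two years share a calendar iff Jan 1 falls on the same weekday and both are leap or both are common. 2118: Jan 1 is Saturday, common year.
2119: Jan 1 Sunday, common
2120: Jan 1 Monday, leap
2121: Jan 1 Wednesday, common
2122: Jan 1 Thursday, common
2123: Jan 1 Friday, common
2124: Jan 1 Saturday, leap
2125: Jan 1 Monday, common
2126: Jan 1 Tuesday, common
2127: Jan 1 Wednesday, common
2128: Jan 1 Thursday, leap
2129: Jan 1 Saturday, common
2129 matches on both conditions.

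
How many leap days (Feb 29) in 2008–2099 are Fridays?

Leap years in 2008–2099: 23 of them.
Feb 29 weekday advances by 5 (mod 7) from one leap year to the next four years later (or differs when a century non-leap intervenes).
Leap-day weekdays: 2008:Fri✓ 2012:Wed 2016:Mon 2020:Sat 2024:Thu 2028:Tue 2032:Sun 2036:Fri✓ 2040:Wed 2044:Mon 2048:Sat 2052:Thu 2056:Tue 2060:Sun 2064:Fri✓ 2068:Wed 2072:Mon 2076:Sat 2080:Thu 2084:Tue 2088:Sun 2092:Fri✓ 2096:Wed
Friday: 2008, 2036, 2064, 2092 → 4.

4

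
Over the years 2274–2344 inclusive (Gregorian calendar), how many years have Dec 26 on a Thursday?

10

Track Dec 26's weekday year by year (advancing +1, or +2 across a Feb 29):
  2274: Sat  2275: Sun (+1)  2276: Tue (+2)  2277: Wed (+1)  2278: Thu (+1) ✓
  2279: Fri (+1)  2280: Sun (+2)  2281: Mon (+1)  2282: Tue (+1)  2283: Wed (+1)
  2284: Fri (+2)  2285: Sat (+1)  2286: Sun (+1)  2287: Mon (+1)  … (43 more years) …
  2331: Sat (+1)  2332: Mon (+2)  2333: Tue (+1)  2334: Wed (+1)  2335: Thu (+1) ✓
  2336: Sat (+2)  2337: Sun (+1)  2338: Mon (+1)  2339: Tue (+1)  2340: Thu (+2) ✓
  2341: Fri (+1)  2342: Sat (+1)  2343: Sun (+1)  2344: Tue (+2)
Thursday years: 2278, 2289, 2295, 2301, 2307, 2312, 2318, 2329, 2335, 2340 — 10 in total.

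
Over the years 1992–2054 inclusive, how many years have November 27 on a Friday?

10

Track November 27's weekday year by year (advancing +1, or +2 across a Feb 29):
  1992: Fri ✓  1993: Sat (+1)  1994: Sun (+1)  1995: Mon (+1)  1996: Wed (+2)
  1997: Thu (+1)  1998: Fri (+1) ✓  1999: Sat (+1)  2000: Mon (+2)  2001: Tue (+1)
  2002: Wed (+1)  2003: Thu (+1)  2004: Sat (+2)  2005: Sun (+1)  … (35 more years) …
  2041: Wed (+1)  2042: Thu (+1)  2043: Fri (+1) ✓  2044: Sun (+2)  2045: Mon (+1)
  2046: Tue (+1)  2047: Wed (+1)  2048: Fri (+2) ✓  2049: Sat (+1)  2050: Sun (+1)
  2051: Mon (+1)  2052: Wed (+2)  2053: Thu (+1)  2054: Fri (+1) ✓
Friday years: 1992, 1998, 2009, 2015, 2020, 2026, 2037, 2043, 2048, 2054 — 10 in total.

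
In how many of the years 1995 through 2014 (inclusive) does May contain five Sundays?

May has 31 days; it has five Sundays when Sunday falls among the first (month-length − 28) days — i.e. when May 1 is one of Sunday/Saturday/Friday.
May 1 by year: 1995:Mon 1996:Wed 1997:Thu 1998:Fri✓ 1999:Sat✓ 2000:Mon 2001:Tue 2002:Wed 2003:Thu 2004:Sat✓ 2005:Sun✓ 2006:Mon 2007:Tue 2008:Thu 2009:Fri✓ 2010:Sat✓ 2011:Sun✓ 2012:Tue 2013:Wed 2014:Thu
Years with five Sundays: 1998, 1999, 2004, 2005, 2009, 2010, 2011 → 7.

7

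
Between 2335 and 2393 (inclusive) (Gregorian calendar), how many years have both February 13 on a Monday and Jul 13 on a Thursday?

Check each year's weekday for February 13 and Jul 13:
  2335: Wed/Sat  2336: Thu/Mon  2337: Sat/Tue  2338: Sun/Wed  2339: Mon/Thu ✓  2340: Tue/Sat  2341: Thu/Sun  2342: Fri/Mon  2343: Sat/Tue  2344: Sun/Thu  2345: Tue/Fri  2346: Wed/Sat  2347: Thu/Sun  2348: Fri/Tue  …(31 more)…  2380: Wed/Sun  2381: Fri/Mon  2382: Sat/Tue  2383: Sun/Wed  2384: Mon/Fri  2385: Wed/Sat  2386: Thu/Sun  2387: Fri/Mon  2388: Sat/Wed  2389: Mon/Thu ✓  2390: Tue/Fri  2391: Wed/Sat  2392: Thu/Mon  2393: Sat/Tue
Both conditions hold in: 2339, 2350, 2361, 2367, 2378, 2389 — 6.

6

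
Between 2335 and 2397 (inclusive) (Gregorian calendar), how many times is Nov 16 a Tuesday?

9

Track Nov 16's weekday year by year (advancing +1, or +2 across a Feb 29):
  2335: Sat  2336: Mon (+2)  2337: Tue (+1) ✓  2338: Wed (+1)  2339: Thu (+1)
  2340: Sat (+2)  2341: Sun (+1)  2342: Mon (+1)  2343: Tue (+1) ✓  2344: Thu (+2)
  2345: Fri (+1)  2346: Sat (+1)  2347: Sun (+1)  2348: Tue (+2) ✓  … (35 more years) …
  2384: Fri (+2)  2385: Sat (+1)  2386: Sun (+1)  2387: Mon (+1)  2388: Wed (+2)
  2389: Thu (+1)  2390: Fri (+1)  2391: Sat (+1)  2392: Mon (+2)  2393: Tue (+1) ✓
  2394: Wed (+1)  2395: Thu (+1)  2396: Sat (+2)  2397: Sun (+1)
Tuesday years: 2337, 2343, 2348, 2354, 2365, 2371, 2376, 2382, 2393 — 9 in total.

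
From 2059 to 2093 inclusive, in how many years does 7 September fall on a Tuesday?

5

Track 7 September's weekday year by year (advancing +1, or +2 across a Feb 29):
  2059: Sun  2060: Tue (+2) ✓  2061: Wed (+1)  2062: Thu (+1)  2063: Fri (+1)
  2064: Sun (+2)  2065: Mon (+1)  2066: Tue (+1) ✓  2067: Wed (+1)  2068: Fri (+2)
  2069: Sat (+1)  2070: Sun (+1)  2071: Mon (+1)  2072: Wed (+2)  … (7 more years) …
  2080: Sat (+2)  2081: Sun (+1)  2082: Mon (+1)  2083: Tue (+1) ✓  2084: Thu (+2)
  2085: Fri (+1)  2086: Sat (+1)  2087: Sun (+1)  2088: Tue (+2) ✓  2089: Wed (+1)
  2090: Thu (+1)  2091: Fri (+1)  2092: Sun (+2)  2093: Mon (+1)
Tuesday years: 2060, 2066, 2077, 2083, 2088 — 5 in total.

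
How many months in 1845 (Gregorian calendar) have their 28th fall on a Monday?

2

Check the 28th of each month of 1845: Jan 28: Tue, Feb 28: Fri, Mar 28: Fri, Apr 28: Mon, May 28: Wed, Jun 28: Sat, Jul 28: Mon, Aug 28: Thu, Sep 28: Sun, Oct 28: Tue, Nov 28: Fri, Dec 28: Sun.
Monday occurs in April, July — 2 months.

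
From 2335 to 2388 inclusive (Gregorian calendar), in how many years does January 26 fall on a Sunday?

Track January 26's weekday year by year (advancing +1, or +2 across a Feb 29):
  2335: Sat  2336: Sun (+1) ✓  2337: Tue (+2)  2338: Wed (+1)  2339: Thu (+1)
  2340: Fri (+1)  2341: Sun (+2) ✓  2342: Mon (+1)  2343: Tue (+1)  2344: Wed (+1)
  2345: Fri (+2)  2346: Sat (+1)  2347: Sun (+1) ✓  2348: Mon (+1)  … (26 more years) …
  2375: Sun (+1) ✓  2376: Mon (+1)  2377: Wed (+2)  2378: Thu (+1)  2379: Fri (+1)
  2380: Sat (+1)  2381: Mon (+2)  2382: Tue (+1)  2383: Wed (+1)  2384: Thu (+1)
  2385: Sat (+2)  2386: Sun (+1) ✓  2387: Mon (+1)  2388: Tue (+1)
Sunday years: 2336, 2341, 2347, 2358, 2364, 2369, 2375, 2386 — 8 in total.

8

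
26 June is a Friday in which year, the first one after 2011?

2015

From one year to the next, a fixed date's weekday advances by 1, or by 2 when a Feb 29 lies between the two dates.
2011: June 26 is Sunday.
2012: Tuesday (+2)
2013: Wednesday (+1)
2014: Thursday (+1)
2015: Friday (+1)
26 June falls on a Friday in 2015.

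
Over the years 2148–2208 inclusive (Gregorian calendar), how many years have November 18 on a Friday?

9

Track November 18's weekday year by year (advancing +1, or +2 across a Feb 29):
  2148: Mon  2149: Tue (+1)  2150: Wed (+1)  2151: Thu (+1)  2152: Sat (+2)
  2153: Sun (+1)  2154: Mon (+1)  2155: Tue (+1)  2156: Thu (+2)  2157: Fri (+1) ✓
  2158: Sat (+1)  2159: Sun (+1)  2160: Tue (+2)  2161: Wed (+1)  … (33 more years) …
  2195: Wed (+1)  2196: Fri (+2) ✓  2197: Sat (+1)  2198: Sun (+1)  2199: Mon (+1)
  2200: Tue (+1)  2201: Wed (+1)  2202: Thu (+1)  2203: Fri (+1) ✓  2204: Sun (+2)
  2205: Mon (+1)  2206: Tue (+1)  2207: Wed (+1)  2208: Fri (+2) ✓
Friday years: 2157, 2163, 2168, 2174, 2185, 2191, 2196, 2203, 2208 — 9 in total.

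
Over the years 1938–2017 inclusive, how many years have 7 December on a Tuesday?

Track 7 December's weekday year by year (advancing +1, or +2 across a Feb 29):
  1938: Wed  1939: Thu (+1)  1940: Sat (+2)  1941: Sun (+1)  1942: Mon (+1)
  1943: Tue (+1) ✓  1944: Thu (+2)  1945: Fri (+1)  1946: Sat (+1)  1947: Sun (+1)
  1948: Tue (+2) ✓  1949: Wed (+1)  1950: Thu (+1)  1951: Fri (+1)  … (52 more years) …
  2004: Tue (+2) ✓  2005: Wed (+1)  2006: Thu (+1)  2007: Fri (+1)  2008: Sun (+2)
  2009: Mon (+1)  2010: Tue (+1) ✓  2011: Wed (+1)  2012: Fri (+2)  2013: Sat (+1)
  2014: Sun (+1)  2015: Mon (+1)  2016: Wed (+2)  2017: Thu (+1)
Tuesday years: 1943, 1948, 1954, 1965, 1971, 1976, 1982, 1993, 1999, 2004, 2010 — 11 in total.

11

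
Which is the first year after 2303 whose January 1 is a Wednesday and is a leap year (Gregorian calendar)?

2308

Jan 1 advances by 2 weekdays after a leap year and by 1 after a common year.
2303: Jan 1 is Thursday.
2304: Friday (leap)
2305: Sunday
2306: Monday
2307: Tuesday
2308: Wednesday (leap)
2308 begins on a Wednesday and is a leap year.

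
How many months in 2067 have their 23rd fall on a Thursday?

Check the 23rd of each month of 2067: Jan 23: Sun, Feb 23: Wed, Mar 23: Wed, Apr 23: Sat, May 23: Mon, Jun 23: Thu, Jul 23: Sat, Aug 23: Tue, Sep 23: Fri, Oct 23: Sun, Nov 23: Wed, Dec 23: Fri.
Thursday occurs in June — 1 month.

1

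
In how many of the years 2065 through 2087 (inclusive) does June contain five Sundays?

June has 30 days; it has five Sundays when Sunday falls among the first (month-length − 28) days — i.e. when June 1 is one of Sunday/Saturday.
June 1 by year: 2065:Mon 2066:Tue 2067:Wed 2068:Fri 2069:Sat✓ 2070:Sun✓ 2071:Mon 2072:Wed 2073:Thu 2074:Fri 2075:Sat✓ 2076:Mon 2077:Tue 2078:Wed 2079:Thu 2080:Sat✓ 2081:Sun✓ 2082:Mon 2083:Tue 2084:Thu 2085:Fri 2086:Sat✓ 2087:Sun✓
Years with five Sundays: 2069, 2070, 2075, 2080, 2081, 2086, 2087 → 7.

7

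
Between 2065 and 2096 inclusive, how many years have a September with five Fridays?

September has 30 days; it has five Fridays when Friday falls among the first (month-length − 28) days — i.e. when September 1 is one of Friday/Thursday.
September 1 by year: 2065:Tue 2066:Wed 2067:Thu✓ 2068:Sat 2069:Sun 2070:Mon 2071:Tue 2072:Thu✓ 2073:Fri✓ 2074:Sat 2075:Sun 2076:Tue 2077:Wed 2078:Thu✓ 2079:Fri✓ 2080:Sun 2081:Mon 2082:Tue 2083:Wed 2084:Fri✓ 2085:Sat 2086:Sun 2087:Mon 2088:Wed 2089:Thu✓ 2090:Fri✓ 2091:Sat 2092:Mon 2093:Tue 2094:Wed 2095:Thu✓ 2096:Sat
Years with five Fridays: 2067, 2072, 2073, 2078, 2079, 2084, 2089, 2090, 2095 → 9.

9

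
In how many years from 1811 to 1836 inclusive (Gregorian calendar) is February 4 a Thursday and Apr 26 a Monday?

3

Check each year's weekday for February 4 and Apr 26:
  1811: Mon/Fri  1812: Tue/Sun  1813: Thu/Mon ✓  1814: Fri/Tue  1815: Sat/Wed  1816: Sun/Fri  1817: Tue/Sat  1818: Wed/Sun  1819: Thu/Mon ✓  1820: Fri/Wed  1821: Sun/Thu  1822: Mon/Fri  1823: Tue/Sat  1824: Wed/Mon  1825: Fri/Tue  1826: Sat/Wed  1827: Sun/Thu  1828: Mon/Sat  1829: Wed/Sun  1830: Thu/Mon ✓  1831: Fri/Tue  1832: Sat/Thu  1833: Mon/Fri  1834: Tue/Sat  1835: Wed/Sun  1836: Thu/Tue
Both conditions hold in: 1813, 1819, 1830 — 3.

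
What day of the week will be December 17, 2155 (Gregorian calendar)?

Wednesday

January 1, 2155 is a Wednesday.
December 17 is day 351 of the year, i.e. 350 days after Jan 1.
350 mod 7 = 0, so advance 0 weekdays from Wednesday: Wednesday.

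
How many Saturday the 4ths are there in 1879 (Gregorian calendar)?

2

Check the 4th of each month of 1879: Jan 4: Sat, Feb 4: Tue, Mar 4: Tue, Apr 4: Fri, May 4: Sun, Jun 4: Wed, Jul 4: Fri, Aug 4: Mon, Sep 4: Thu, Oct 4: Sat, Nov 4: Tue, Dec 4: Thu.
Saturday occurs in January, October — 2 months.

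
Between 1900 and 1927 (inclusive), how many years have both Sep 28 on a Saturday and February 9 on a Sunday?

0

Check each year's weekday for Sep 28 and February 9:
  1900: Fri/Fri  1901: Sat/Sat  1902: Sun/Sun  1903: Mon/Mon  1904: Wed/Tue  1905: Thu/Thu  1906: Fri/Fri  1907: Sat/Sat  1908: Mon/Sun  1909: Tue/Tue  1910: Wed/Wed  1911: Thu/Thu  1912: Sat/Fri  1913: Sun/Sun  1914: Mon/Mon  1915: Tue/Tue  1916: Thu/Wed  1917: Fri/Fri  1918: Sat/Sat  1919: Sun/Sun  1920: Tue/Mon  1921: Wed/Wed  1922: Thu/Thu  1923: Fri/Fri  1924: Sun/Sat  1925: Mon/Mon  1926: Tue/Tue  1927: Wed/Wed
Both conditions hold in: no year — 0.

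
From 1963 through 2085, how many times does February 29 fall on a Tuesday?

Leap years in 1963–2085: 31 of them.
Feb 29 weekday advances by 5 (mod 7) from one leap year to the next four years later (or differs when a century non-leap intervenes).
Leap-day weekdays: 1964:Sat 1968:Thu 1972:Tue✓ 1976:Sun 1980:Fri 1984:Wed 1988:Mon 1992:Sat 1996:Thu 2000:Tue✓ 2004:Sun 2008:Fri 2012:Wed …(5 more)… 2036:Fri 2040:Wed 2044:Mon 2048:Sat 2052:Thu 2056:Tue✓ 2060:Sun 2064:Fri 2068:Wed 2072:Mon 2076:Sat 2080:Thu 2084:Tue✓
Tuesday: 1972, 2000, 2028, 2056, 2084 → 5.

5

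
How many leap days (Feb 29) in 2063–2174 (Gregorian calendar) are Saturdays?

Leap years in 2063–2174: 27 of them.
Feb 29 weekday advances by 5 (mod 7) from one leap year to the next four years later (or differs when a century non-leap intervenes).
Leap-day weekdays: 2064:Fri 2068:Wed 2072:Mon 2076:Sat✓ 2080:Thu 2084:Tue 2088:Sun 2092:Fri 2096:Wed 2104:Fri 2108:Wed 2112:Mon 2116:Sat✓ 2120:Thu 2124:Tue 2128:Sun 2132:Fri 2136:Wed 2140:Mon 2144:Sat✓ 2148:Thu 2152:Tue 2156:Sun 2160:Fri 2164:Wed 2168:Mon 2172:Sat✓
Saturday: 2076, 2116, 2144, 2172 → 4.

4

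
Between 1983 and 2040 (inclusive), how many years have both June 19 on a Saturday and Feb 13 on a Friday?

2

Check each year's weekday for June 19 and Feb 13:
  1983: Sun/Sun  1984: Tue/Mon  1985: Wed/Wed  1986: Thu/Thu  1987: Fri/Fri  1988: Sun/Sat  1989: Mon/Mon  1990: Tue/Tue  1991: Wed/Wed  1992: Fri/Thu  1993: Sat/Sat  1994: Sun/Sun  1995: Mon/Mon  1996: Wed/Tue  …(30 more)…  2027: Sat/Sat  2028: Mon/Sun  2029: Tue/Tue  2030: Wed/Wed  2031: Thu/Thu  2032: Sat/Fri ✓  2033: Sun/Sun  2034: Mon/Mon  2035: Tue/Tue  2036: Thu/Wed  2037: Fri/Fri  2038: Sat/Sat  2039: Sun/Sun  2040: Tue/Mon
Both conditions hold in: 2004, 2032 — 2.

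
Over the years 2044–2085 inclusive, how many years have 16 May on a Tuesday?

Track 16 May's weekday year by year (advancing +1, or +2 across a Feb 29):
  2044: Mon  2045: Tue (+1) ✓  2046: Wed (+1)  2047: Thu (+1)  2048: Sat (+2)
  2049: Sun (+1)  2050: Mon (+1)  2051: Tue (+1) ✓  2052: Thu (+2)  2053: Fri (+1)
  2054: Sat (+1)  2055: Sun (+1)  2056: Tue (+2) ✓  2057: Wed (+1)  … (14 more years) …
  2072: Mon (+2)  2073: Tue (+1) ✓  2074: Wed (+1)  2075: Thu (+1)  2076: Sat (+2)
  2077: Sun (+1)  2078: Mon (+1)  2079: Tue (+1) ✓  2080: Thu (+2)  2081: Fri (+1)
  2082: Sat (+1)  2083: Sun (+1)  2084: Tue (+2) ✓  2085: Wed (+1)
Tuesday years: 2045, 2051, 2056, 2062, 2073, 2079, 2084 — 7 in total.

7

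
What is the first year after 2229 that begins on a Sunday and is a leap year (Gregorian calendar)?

Jan 1 advances by 2 weekdays after a leap year and by 1 after a common year.
2229: Jan 1 is Thursday.
2230: Friday
2231: Saturday
2232: Sunday (leap)
2232 begins on a Sunday and is a leap year.

2232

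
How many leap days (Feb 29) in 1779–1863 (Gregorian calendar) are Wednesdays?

4

Leap years in 1779–1863: 20 of them.
Feb 29 weekday advances by 5 (mod 7) from one leap year to the next four years later (or differs when a century non-leap intervenes).
Leap-day weekdays: 1780:Tue 1784:Sun 1788:Fri 1792:Wed✓ 1796:Mon 1804:Wed✓ 1808:Mon 1812:Sat 1816:Thu 1820:Tue 1824:Sun 1828:Fri 1832:Wed✓ 1836:Mon 1840:Sat 1844:Thu 1848:Tue 1852:Sun 1856:Fri 1860:Wed✓
Wednesday: 1792, 1804, 1832, 1860 → 4.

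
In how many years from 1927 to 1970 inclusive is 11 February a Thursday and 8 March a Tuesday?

2

Check each year's weekday for 11 February and 8 March:
  1927: Fri/Tue  1928: Sat/Thu  1929: Mon/Fri  1930: Tue/Sat  1931: Wed/Sun  1932: Thu/Tue ✓  1933: Sat/Wed  1934: Sun/Thu  1935: Mon/Fri  1936: Tue/Sun  1937: Thu/Mon  1938: Fri/Tue  1939: Sat/Wed  1940: Sun/Fri  …(16 more)…  1957: Mon/Fri  1958: Tue/Sat  1959: Wed/Sun  1960: Thu/Tue ✓  1961: Sat/Wed  1962: Sun/Thu  1963: Mon/Fri  1964: Tue/Sun  1965: Thu/Mon  1966: Fri/Tue  1967: Sat/Wed  1968: Sun/Fri  1969: Tue/Sat  1970: Wed/Sun
Both conditions hold in: 1932, 1960 — 2.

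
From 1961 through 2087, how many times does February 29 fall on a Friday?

Leap years in 1961–2087: 31 of them.
Feb 29 weekday advances by 5 (mod 7) from one leap year to the next four years later (or differs when a century non-leap intervenes).
Leap-day weekdays: 1964:Sat 1968:Thu 1972:Tue 1976:Sun 1980:Fri✓ 1984:Wed 1988:Mon 1992:Sat 1996:Thu 2000:Tue 2004:Sun 2008:Fri✓ 2012:Wed …(5 more)… 2036:Fri✓ 2040:Wed 2044:Mon 2048:Sat 2052:Thu 2056:Tue 2060:Sun 2064:Fri✓ 2068:Wed 2072:Mon 2076:Sat 2080:Thu 2084:Tue
Friday: 1980, 2008, 2036, 2064 → 4.

4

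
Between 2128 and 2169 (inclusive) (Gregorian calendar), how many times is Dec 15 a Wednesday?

Track Dec 15's weekday year by year (advancing +1, or +2 across a Feb 29):
  2128: Wed ✓  2129: Thu (+1)  2130: Fri (+1)  2131: Sat (+1)  2132: Mon (+2)
  2133: Tue (+1)  2134: Wed (+1) ✓  2135: Thu (+1)  2136: Sat (+2)  2137: Sun (+1)
  2138: Mon (+1)  2139: Tue (+1)  2140: Thu (+2)  2141: Fri (+1)  … (14 more years) …
  2156: Wed (+2) ✓  2157: Thu (+1)  2158: Fri (+1)  2159: Sat (+1)  2160: Mon (+2)
  2161: Tue (+1)  2162: Wed (+1) ✓  2163: Thu (+1)  2164: Sat (+2)  2165: Sun (+1)
  2166: Mon (+1)  2167: Tue (+1)  2168: Thu (+2)  2169: Fri (+1)
Wednesday years: 2128, 2134, 2145, 2151, 2156, 2162 — 6 in total.

6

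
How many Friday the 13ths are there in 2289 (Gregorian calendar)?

Check the 13th of each month of 2289: Jan 13: Sun, Feb 13: Wed, Mar 13: Wed, Apr 13: Sat, May 13: Mon, Jun 13: Thu, Jul 13: Sat, Aug 13: Tue, Sep 13: Fri, Oct 13: Sun, Nov 13: Wed, Dec 13: Fri.
Friday occurs in September, December — 2 months.

2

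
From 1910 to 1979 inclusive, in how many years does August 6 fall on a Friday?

Track August 6's weekday year by year (advancing +1, or +2 across a Feb 29):
  1910: Sat  1911: Sun (+1)  1912: Tue (+2)  1913: Wed (+1)  1914: Thu (+1)
  1915: Fri (+1) ✓  1916: Sun (+2)  1917: Mon (+1)  1918: Tue (+1)  1919: Wed (+1)
  1920: Fri (+2) ✓  1921: Sat (+1)  1922: Sun (+1)  1923: Mon (+1)  … (42 more years) …
  1966: Sat (+1)  1967: Sun (+1)  1968: Tue (+2)  1969: Wed (+1)  1970: Thu (+1)
  1971: Fri (+1) ✓  1972: Sun (+2)  1973: Mon (+1)  1974: Tue (+1)  1975: Wed (+1)
  1976: Fri (+2) ✓  1977: Sat (+1)  1978: Sun (+1)  1979: Mon (+1)
Friday years: 1915, 1920, 1926, 1937, 1943, 1948, 1954, 1965, 1971, 1976 — 10 in total.

10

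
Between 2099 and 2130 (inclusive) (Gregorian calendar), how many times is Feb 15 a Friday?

Track Feb 15's weekday year by year (advancing +1, or +2 across a Feb 29):
  2099: Sun  2100: Mon (+1)  2101: Tue (+1)  2102: Wed (+1)  2103: Thu (+1)
  2104: Fri (+1) ✓  2105: Sun (+2)  2106: Mon (+1)  2107: Tue (+1)  2108: Wed (+1)
  2109: Fri (+2) ✓  2110: Sat (+1)  2111: Sun (+1)  2112: Mon (+1)  … (4 more years) …
  2117: Mon (+2)  2118: Tue (+1)  2119: Wed (+1)  2120: Thu (+1)  2121: Sat (+2)
  2122: Sun (+1)  2123: Mon (+1)  2124: Tue (+1)  2125: Thu (+2)  2126: Fri (+1) ✓
  2127: Sat (+1)  2128: Sun (+1)  2129: Tue (+2)  2130: Wed (+1)
Friday years: 2104, 2109, 2115, 2126 — 4 in total.

4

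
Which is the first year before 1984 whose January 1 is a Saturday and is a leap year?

Jan 1 advances by 2 weekdays after a leap year and by 1 after a common year.
1984: Jan 1 is Sunday (leap).
1983: Saturday
1982: Friday
1981: Thursday
1980: Tuesday (leap)
1979: Monday
1978: Sunday
1977: Saturday
1976: Thursday (leap)
1975: Wednesday
1974: Tuesday
1973: Monday
1972: Saturday (leap)
1972 begins on a Saturday and is a leap year.

1972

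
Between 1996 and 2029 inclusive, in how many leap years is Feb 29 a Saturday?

Leap years in 1996–2029: 9 of them.
Feb 29 weekday advances by 5 (mod 7) from one leap year to the next four years later (or differs when a century non-leap intervenes).
Leap-day weekdays: 1996:Thu 2000:Tue 2004:Sun 2008:Fri 2012:Wed 2016:Mon 2020:Sat✓ 2024:Thu 2028:Tue
Saturday: 2020 → 1.

1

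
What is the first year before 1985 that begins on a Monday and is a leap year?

Jan 1 advances by 2 weekdays after a leap year and by 1 after a common year.
1985: Jan 1 is Tuesday.
1984: Sunday (leap)
1983: Saturday
1982: Friday
1981: Thursday
1980: Tuesday (leap)
1979: Monday
1978: Sunday
1977: Saturday
1976: Thursday (leap)
1975: Wednesday
1974: Tuesday
1973: Monday
1972: Saturday (leap)
1971: Friday
1970: Thursday
1969: Wednesday
1968: Monday (leap)
1968 begins on a Monday and is a leap year.

1968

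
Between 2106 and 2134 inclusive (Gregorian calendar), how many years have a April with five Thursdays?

9

April has 30 days; it has five Thursdays when Thursday falls among the first (month-length − 28) days — i.e. when April 1 is one of Thursday/Wednesday.
April 1 by year: 2106:Thu✓ 2107:Fri 2108:Sun 2109:Mon 2110:Tue 2111:Wed✓ 2112:Fri 2113:Sat 2114:Sun 2115:Mon 2116:Wed✓ 2117:Thu✓ 2118:Fri 2119:Sat 2120:Mon 2121:Tue 2122:Wed✓ 2123:Thu✓ 2124:Sat 2125:Sun 2126:Mon 2127:Tue 2128:Thu✓ 2129:Fri 2130:Sat 2131:Sun 2132:Tue 2133:Wed✓ 2134:Thu✓
Years with five Thursdays: 2106, 2111, 2116, 2117, 2122, 2123, 2128, 2133, 2134 → 9.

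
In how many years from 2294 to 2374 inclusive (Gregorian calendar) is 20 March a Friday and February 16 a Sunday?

4

Check each year's weekday for 20 March and February 16:
  2294: Tue/Fri  2295: Wed/Sat  2296: Fri/Sun ✓  2297: Sat/Tue  2298: Sun/Wed  2299: Mon/Thu  2300: Tue/Fri  2301: Wed/Sat  2302: Thu/Sun  2303: Fri/Mon  2304: Sun/Tue  2305: Mon/Thu  2306: Tue/Fri  2307: Wed/Sat  …(53 more)…  2361: Mon/Thu  2362: Tue/Fri  2363: Wed/Sat  2364: Fri/Sun ✓  2365: Sat/Tue  2366: Sun/Wed  2367: Mon/Thu  2368: Wed/Fri  2369: Thu/Sun  2370: Fri/Mon  2371: Sat/Tue  2372: Mon/Wed  2373: Tue/Fri  2374: Wed/Sat
Both conditions hold in: 2296, 2308, 2336, 2364 — 4.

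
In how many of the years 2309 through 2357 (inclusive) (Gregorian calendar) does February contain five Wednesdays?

February has 28 days (29 in leap years); it has five Wednesdays when Wednesday falls among the first (month-length − 28) days — i.e. when February 1 is Wednesday in a leap year (never in a common year).
February 1 by year: 2309:Mon 2310:Tue 2311:Wed 2312:Thu 2313:Sat 2314:Sun 2315:Mon 2316:Tue 2317:Thu 2318:Fri 2319:Sat 2320:Sun 2321:Tue 2322:Wed 2323:Thu …(19 more)… 2343:Mon 2344:Tue 2345:Thu 2346:Fri 2347:Sat 2348:Sun 2349:Tue 2350:Wed 2351:Thu 2352:Fri 2353:Sun 2354:Mon 2355:Tue 2356:Wed✓ 2357:Fri
Years with five Wednesdays: 2328, 2356 → 2.

2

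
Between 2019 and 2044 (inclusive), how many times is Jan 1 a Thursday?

Track Jan 1's weekday year by year (advancing +1, or +2 across a Feb 29):
  2019: Tue  2020: Wed (+1)  2021: Fri (+2)  2022: Sat (+1)  2023: Sun (+1)
  2024: Mon (+1)  2025: Wed (+2)  2026: Thu (+1) ✓  2027: Fri (+1)  2028: Sat (+1)
  2029: Mon (+2)  2030: Tue (+1)  2031: Wed (+1)  2032: Thu (+1) ✓  2033: Sat (+2)
  2034: Sun (+1)  2035: Mon (+1)  2036: Tue (+1)  2037: Thu (+2) ✓  2038: Fri (+1)
  2039: Sat (+1)  2040: Sun (+1)  2041: Tue (+2)  2042: Wed (+1)  2043: Thu (+1) ✓
  2044: Fri (+1)
Thursday years: 2026, 2032, 2037, 2043 — 4 in total.

4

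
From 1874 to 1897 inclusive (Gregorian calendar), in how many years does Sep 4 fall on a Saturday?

Track Sep 4's weekday year by year (advancing +1, or +2 across a Feb 29):
  1874: Fri  1875: Sat (+1) ✓  1876: Mon (+2)  1877: Tue (+1)  1878: Wed (+1)
  1879: Thu (+1)  1880: Sat (+2) ✓  1881: Sun (+1)  1882: Mon (+1)  1883: Tue (+1)
  1884: Thu (+2)  1885: Fri (+1)  1886: Sat (+1) ✓  1887: Sun (+1)  1888: Tue (+2)
  1889: Wed (+1)  1890: Thu (+1)  1891: Fri (+1)  1892: Sun (+2)  1893: Mon (+1)
  1894: Tue (+1)  1895: Wed (+1)  1896: Fri (+2)  1897: Sat (+1) ✓
Saturday years: 1875, 1880, 1886, 1897 — 4 in total.

4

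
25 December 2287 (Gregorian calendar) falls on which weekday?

Sunday

January 1, 2287 is a Saturday.
December 25 is day 359 of the year, i.e. 358 days after Jan 1.
358 mod 7 = 1, so advance 1 weekday from Saturday: Sunday.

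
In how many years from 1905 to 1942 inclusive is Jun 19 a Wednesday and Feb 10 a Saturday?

Check each year's weekday for Jun 19 and Feb 10:
  1905: Mon/Fri  1906: Tue/Sat  1907: Wed/Sun  1908: Fri/Mon  1909: Sat/Wed  1910: Sun/Thu  1911: Mon/Fri  1912: Wed/Sat ✓  1913: Thu/Mon  1914: Fri/Tue  1915: Sat/Wed  1916: Mon/Thu  1917: Tue/Sat  1918: Wed/Sun  …(10 more)…  1929: Wed/Sun  1930: Thu/Mon  1931: Fri/Tue  1932: Sun/Wed  1933: Mon/Fri  1934: Tue/Sat  1935: Wed/Sun  1936: Fri/Mon  1937: Sat/Wed  1938: Sun/Thu  1939: Mon/Fri  1940: Wed/Sat ✓  1941: Thu/Mon  1942: Fri/Tue
Both conditions hold in: 1912, 1940 — 2.

2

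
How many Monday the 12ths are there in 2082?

Check the 12th of each month of 2082: Jan 12: Mon, Feb 12: Thu, Mar 12: Thu, Apr 12: Sun, May 12: Tue, Jun 12: Fri, Jul 12: Sun, Aug 12: Wed, Sep 12: Sat, Oct 12: Mon, Nov 12: Thu, Dec 12: Sat.
Monday occurs in January, October — 2 months.

2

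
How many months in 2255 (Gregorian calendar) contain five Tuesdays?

A month of length L has five Tuesdays iff its first Tuesday is on day ≤ L−28 (so day 1–3 in a 31-day month, 1–2 in a 30-day month, day 1 in a leap February).
Checking each month of 2255: Jan starts Mon (31d) ✓; Feb starts Thu (28d); Mar starts Thu (31d); Apr starts Sun (30d); May starts Tue (31d) ✓; Jun starts Fri (30d); Jul starts Sun (31d) ✓; Aug starts Wed (31d); Sep starts Sat (30d); Oct starts Mon (31d) ✓; Nov starts Thu (30d); Dec starts Sat (31d).
Five-Tuesday months: January, May, July, October → 4.

4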